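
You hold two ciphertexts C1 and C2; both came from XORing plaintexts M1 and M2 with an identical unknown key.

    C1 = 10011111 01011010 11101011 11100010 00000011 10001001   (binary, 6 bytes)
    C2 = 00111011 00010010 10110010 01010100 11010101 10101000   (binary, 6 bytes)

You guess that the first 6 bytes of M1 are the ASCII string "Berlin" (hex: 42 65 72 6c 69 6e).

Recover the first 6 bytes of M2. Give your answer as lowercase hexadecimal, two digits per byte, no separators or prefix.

First, C1 ⊕ C2 = (M1 ⊕ K) ⊕ (M2 ⊕ K) = M1 ⊕ M2, so the key drops out. Then M2 = (M1 ⊕ M2) ⊕ M1 over the first 6 bytes.
byte 0: (9f xor 3b) xor 42 = a4 xor 42 = e6
byte 1: (5a xor 12) xor 65 = 48 xor 65 = 2d
byte 2: (eb xor b2) xor 72 = 59 xor 72 = 2b
byte 3: (e2 xor 54) xor 6c = b6 xor 6c = da
byte 4: (03 xor d5) xor 69 = d6 xor 69 = bf
byte 5: (89 xor a8) xor 6e = 21 xor 6e = 4f

e62d2bdabf4f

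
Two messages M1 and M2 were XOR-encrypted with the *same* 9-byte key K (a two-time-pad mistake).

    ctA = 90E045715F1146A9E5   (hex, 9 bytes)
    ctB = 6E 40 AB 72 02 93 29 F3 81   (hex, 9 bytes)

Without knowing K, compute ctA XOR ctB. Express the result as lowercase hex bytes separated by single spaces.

fe a0 ee 03 5d 82 6f 5a 64

ctA ⊕ ctB = (M1 ⊕ K) ⊕ (M2 ⊕ K) = M1 ⊕ M2 — the shared key cancels under XOR.
90 ⊕ 6e = fe
e0 ⊕ 40 = a0
45 ⊕ ab = ee
71 ⊕ 72 = 03
5f ⊕ 02 = 5d
11 ⊕ 93 = 82
46 ⊕ 29 = 6f
a9 ⊕ f3 = 5a
e5 ⊕ 81 = 64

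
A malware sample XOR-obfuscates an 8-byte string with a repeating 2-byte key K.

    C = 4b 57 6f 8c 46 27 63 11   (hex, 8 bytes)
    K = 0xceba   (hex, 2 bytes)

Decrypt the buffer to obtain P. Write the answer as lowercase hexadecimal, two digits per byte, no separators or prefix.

The 2-byte key repeats, so the effective keystream is ce ba ce ba ce ba ce ba.
byte 0: 4b XOR ce = 85
byte 1: 57 XOR ba = ed
byte 2: 6f XOR ce = a1
byte 3: 8c XOR ba = 36
byte 4: 46 XOR ce = 88
byte 5: 27 XOR ba = 9d
byte 6: 63 XOR ce = ad
byte 7: 11 XOR ba = ab

85eda136889dadab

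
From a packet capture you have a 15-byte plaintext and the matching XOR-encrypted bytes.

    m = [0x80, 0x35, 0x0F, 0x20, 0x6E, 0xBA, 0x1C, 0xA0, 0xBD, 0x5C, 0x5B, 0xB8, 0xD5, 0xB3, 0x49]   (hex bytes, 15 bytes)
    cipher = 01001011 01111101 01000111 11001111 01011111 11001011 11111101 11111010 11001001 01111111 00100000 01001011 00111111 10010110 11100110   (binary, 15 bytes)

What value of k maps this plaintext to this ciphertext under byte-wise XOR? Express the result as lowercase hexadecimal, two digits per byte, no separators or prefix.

cb4848ef3171e15a74237bf3ea25af

Since cipher = m ⊕ k, XORing both sides with m gives k = m ⊕ cipher.
80 ⊕ 4b = cb
35 ⊕ 7d = 48
0f ⊕ 47 = 48
20 ⊕ cf = ef
6e ⊕ 5f = 31
ba ⊕ cb = 71
1c ⊕ fd = e1
a0 ⊕ fa = 5a
bd ⊕ c9 = 74
5c ⊕ 7f = 23
5b ⊕ 20 = 7b
b8 ⊕ 4b = f3
d5 ⊕ 3f = ea
b3 ⊕ 96 = 25
49 ⊕ e6 = af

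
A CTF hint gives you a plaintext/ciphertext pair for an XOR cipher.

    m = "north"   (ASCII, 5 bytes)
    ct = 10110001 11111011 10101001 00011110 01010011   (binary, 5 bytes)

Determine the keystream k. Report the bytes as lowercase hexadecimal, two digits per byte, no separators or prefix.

Since ct = m ⊕ k, XORing both sides with m gives k = m ⊕ ct.
byte 0: 6e XOR b1 = df
byte 1: 6f XOR fb = 94
byte 2: 72 XOR a9 = db
byte 3: 74 XOR 1e = 6a
byte 4: 68 XOR 53 = 3b

df94db6a3b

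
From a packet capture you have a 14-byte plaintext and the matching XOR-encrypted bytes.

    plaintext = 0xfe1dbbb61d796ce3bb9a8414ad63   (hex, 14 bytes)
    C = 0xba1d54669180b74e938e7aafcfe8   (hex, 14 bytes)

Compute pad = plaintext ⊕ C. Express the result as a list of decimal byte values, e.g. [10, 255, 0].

Since C = plaintext ⊕ pad, XORing both sides with plaintext gives pad = plaintext ⊕ C.
byte 0: fe xor ba = 44
byte 1: 1d xor 1d = 00
byte 2: bb xor 54 = ef
byte 3: b6 xor 66 = d0
byte 4: 1d xor 91 = 8c
byte 5: 79 xor 80 = f9
byte 6: 6c xor b7 = db
byte 7: e3 xor 4e = ad
byte 8: bb xor 93 = 28
byte 9: 9a xor 8e = 14
byte 10: 84 xor 7a = fe
byte 11: 14 xor af = bb
byte 12: ad xor cf = 62
byte 13: 63 xor e8 = 8b

[68, 0, 239, 208, 140, 249, 219, 173, 40, 20, 254, 187, 98, 139]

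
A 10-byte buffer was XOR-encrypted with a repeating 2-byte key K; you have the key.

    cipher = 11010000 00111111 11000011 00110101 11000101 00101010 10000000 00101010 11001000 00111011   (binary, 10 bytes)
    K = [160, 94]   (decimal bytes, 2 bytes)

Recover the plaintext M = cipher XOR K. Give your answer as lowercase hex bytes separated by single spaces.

70 61 63 6b 65 74 20 74 68 65

The 2-byte key repeats, so the effective keystream is a0 5e a0 5e a0 5e a0 5e a0 5e.
byte 0: 11010000 xor 10100000 = 01110000
byte 1: 00111111 xor 01011110 = 01100001
byte 2: 11000011 xor 10100000 = 01100011
byte 3: 00110101 xor 01011110 = 01101011
byte 4: 11000101 xor 10100000 = 01100101
byte 5: 00101010 xor 01011110 = 01110100
byte 6: 10000000 xor 10100000 = 00100000
byte 7: 00101010 xor 01011110 = 01110100
byte 8: 11001000 xor 10100000 = 01101000
byte 9: 00111011 xor 01011110 = 01100101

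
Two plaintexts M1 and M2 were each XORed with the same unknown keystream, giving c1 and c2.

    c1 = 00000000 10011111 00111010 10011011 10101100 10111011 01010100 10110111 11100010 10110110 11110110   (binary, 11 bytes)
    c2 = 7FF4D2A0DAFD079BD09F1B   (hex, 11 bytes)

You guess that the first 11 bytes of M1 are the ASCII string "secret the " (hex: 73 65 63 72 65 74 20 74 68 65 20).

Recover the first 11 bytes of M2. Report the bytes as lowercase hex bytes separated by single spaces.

First, c1 ⊕ c2 = (M1 ⊕ K) ⊕ (M2 ⊕ K) = M1 ⊕ M2, so the key drops out. Then M2 = (M1 ⊕ M2) ⊕ M1 over the first 11 bytes.
byte 0: (00 ^ 7f) ^ 73 = 7f ^ 73 = 0c
byte 1: (9f ^ f4) ^ 65 = 6b ^ 65 = 0e
byte 2: (3a ^ d2) ^ 63 = e8 ^ 63 = 8b
byte 3: (9b ^ a0) ^ 72 = 3b ^ 72 = 49
byte 4: (ac ^ da) ^ 65 = 76 ^ 65 = 13
byte 5: (bb ^ fd) ^ 74 = 46 ^ 74 = 32
byte 6: (54 ^ 07) ^ 20 = 53 ^ 20 = 73
byte 7: (b7 ^ 9b) ^ 74 = 2c ^ 74 = 58
byte 8: (e2 ^ d0) ^ 68 = 32 ^ 68 = 5a
byte 9: (b6 ^ 9f) ^ 65 = 29 ^ 65 = 4c
byte 10: (f6 ^ 1b) ^ 20 = ed ^ 20 = cd

0c 0e 8b 49 13 32 73 58 5a 4c cd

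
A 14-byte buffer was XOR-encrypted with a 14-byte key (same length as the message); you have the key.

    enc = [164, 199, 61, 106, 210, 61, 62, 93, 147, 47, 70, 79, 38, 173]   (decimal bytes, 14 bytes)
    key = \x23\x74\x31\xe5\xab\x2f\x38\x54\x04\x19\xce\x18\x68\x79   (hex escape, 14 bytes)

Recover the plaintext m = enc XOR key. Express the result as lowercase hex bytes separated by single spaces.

87 b3 0c 8f 79 12 06 09 97 36 88 57 4e d4

XOR is its own inverse, so applying the key byte-wise gives the result directly.
a4 ⊕ 23 = 87
c7 ⊕ 74 = b3
3d ⊕ 31 = 0c
6a ⊕ e5 = 8f
d2 ⊕ ab = 79
3d ⊕ 2f = 12
3e ⊕ 38 = 06
5d ⊕ 54 = 09
93 ⊕ 04 = 97
2f ⊕ 19 = 36
46 ⊕ ce = 88
4f ⊕ 18 = 57
26 ⊕ 68 = 4e
ad ⊕ 79 = d4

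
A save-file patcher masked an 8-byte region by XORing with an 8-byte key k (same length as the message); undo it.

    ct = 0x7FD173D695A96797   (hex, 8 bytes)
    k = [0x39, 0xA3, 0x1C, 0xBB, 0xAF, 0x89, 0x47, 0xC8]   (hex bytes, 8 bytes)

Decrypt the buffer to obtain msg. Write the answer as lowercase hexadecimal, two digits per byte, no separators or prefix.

46726f6d3a20205f

XOR is its own inverse, so applying the key byte-wise gives the result directly.
byte 0: 01111111 XOR 00111001 = 01000110
byte 1: 11010001 XOR 10100011 = 01110010
byte 2: 01110011 XOR 00011100 = 01101111
byte 3: 11010110 XOR 10111011 = 01101101
byte 4: 10010101 XOR 10101111 = 00111010
byte 5: 10101001 XOR 10001001 = 00100000
byte 6: 01100111 XOR 01000111 = 00100000
byte 7: 10010111 XOR 11001000 = 01011111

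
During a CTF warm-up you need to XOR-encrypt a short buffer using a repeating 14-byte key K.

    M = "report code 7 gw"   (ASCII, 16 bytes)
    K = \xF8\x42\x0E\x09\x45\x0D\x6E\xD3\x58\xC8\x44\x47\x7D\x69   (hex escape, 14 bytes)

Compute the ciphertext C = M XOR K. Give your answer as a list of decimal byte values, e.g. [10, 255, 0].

[138, 39, 126, 102, 55, 121, 78, 176, 55, 172, 33, 103, 74, 73, 159, 53]

The 14-byte key repeats, so the effective keystream is f8 42 0e 09 45 0d 6e d3 58 c8 44 47 7d 69 f8 42.
byte 0: 114 ⊕ 248 = 138
byte 1: 101 ⊕  66 =  39
byte 2: 112 ⊕  14 = 126
byte 3: 111 ⊕   9 = 102
byte 4: 114 ⊕  69 =  55
byte 5: 116 ⊕  13 = 121
byte 6:  32 ⊕ 110 =  78
byte 7:  99 ⊕ 211 = 176
byte 8: 111 ⊕  88 =  55
byte 9: 100 ⊕ 200 = 172
byte 10: 101 ⊕  68 =  33
byte 11:  32 ⊕  71 = 103
byte 12:  55 ⊕ 125 =  74
byte 13:  32 ⊕ 105 =  73
byte 14: 103 ⊕ 248 = 159
byte 15: 119 ⊕  66 =  53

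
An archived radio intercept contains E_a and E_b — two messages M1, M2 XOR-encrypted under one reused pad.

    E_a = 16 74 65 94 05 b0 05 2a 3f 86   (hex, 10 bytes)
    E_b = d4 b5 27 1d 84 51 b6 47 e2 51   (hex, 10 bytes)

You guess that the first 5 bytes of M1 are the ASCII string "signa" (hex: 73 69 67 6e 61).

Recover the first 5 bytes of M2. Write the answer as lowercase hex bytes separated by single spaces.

b1 a8 25 e7 e0

First, E_a ⊕ E_b = (M1 ⊕ K) ⊕ (M2 ⊕ K) = M1 ⊕ M2, so the key drops out. Then M2 = (M1 ⊕ M2) ⊕ M1 over the first 5 bytes.
byte 0: (16 ^ d4) ^ 73 = c2 ^ 73 = b1
byte 1: (74 ^ b5) ^ 69 = c1 ^ 69 = a8
byte 2: (65 ^ 27) ^ 67 = 42 ^ 67 = 25
byte 3: (94 ^ 1d) ^ 6e = 89 ^ 6e = e7
byte 4: (05 ^ 84) ^ 61 = 81 ^ 61 = e0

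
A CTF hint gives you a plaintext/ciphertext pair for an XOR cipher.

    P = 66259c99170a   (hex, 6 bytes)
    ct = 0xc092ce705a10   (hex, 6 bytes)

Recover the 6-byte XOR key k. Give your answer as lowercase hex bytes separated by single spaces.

Since ct = P ⊕ k, XORing both sides with P gives k = P ⊕ ct.
66 XOR c0 = a6
25 XOR 92 = b7
9c XOR ce = 52
99 XOR 70 = e9
17 XOR 5a = 4d
0a XOR 10 = 1a

a6 b7 52 e9 4d 1a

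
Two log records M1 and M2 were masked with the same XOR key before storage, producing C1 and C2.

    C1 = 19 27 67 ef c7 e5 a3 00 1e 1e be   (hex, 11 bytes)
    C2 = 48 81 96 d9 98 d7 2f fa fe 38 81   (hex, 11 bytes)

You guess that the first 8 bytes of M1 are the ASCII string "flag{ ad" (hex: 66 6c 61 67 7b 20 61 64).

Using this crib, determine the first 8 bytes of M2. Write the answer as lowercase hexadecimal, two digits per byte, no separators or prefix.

First, C1 ⊕ C2 = (M1 ⊕ K) ⊕ (M2 ⊕ K) = M1 ⊕ M2, so the key drops out. Then M2 = (M1 ⊕ M2) ⊕ M1 over the first 8 bytes.
byte 0: (19 ⊕ 48) ⊕ 66 = 51 ⊕ 66 = 37
byte 1: (27 ⊕ 81) ⊕ 6c = a6 ⊕ 6c = ca
byte 2: (67 ⊕ 96) ⊕ 61 = f1 ⊕ 61 = 90
byte 3: (ef ⊕ d9) ⊕ 67 = 36 ⊕ 67 = 51
byte 4: (c7 ⊕ 98) ⊕ 7b = 5f ⊕ 7b = 24
byte 5: (e5 ⊕ d7) ⊕ 20 = 32 ⊕ 20 = 12
byte 6: (a3 ⊕ 2f) ⊕ 61 = 8c ⊕ 61 = ed
byte 7: (00 ⊕ fa) ⊕ 64 = fa ⊕ 64 = 9e

37ca90512412ed9e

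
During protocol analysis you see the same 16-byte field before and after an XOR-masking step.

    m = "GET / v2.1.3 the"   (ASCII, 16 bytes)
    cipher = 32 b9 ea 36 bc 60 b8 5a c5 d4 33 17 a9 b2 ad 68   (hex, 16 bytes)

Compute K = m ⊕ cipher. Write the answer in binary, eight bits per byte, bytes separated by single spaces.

01110101 11111100 10111110 00010110 10010011 01000000 11001110 01101000 11101011 11100101 00011101 00100100 10001001 11000110 11000101 00001101

Since cipher = m ⊕ K, XORing both sides with m gives K = m ⊕ cipher.
 71 ⊕  50 = 117
 69 ⊕ 185 = 252
 84 ⊕ 234 = 190
 32 ⊕  54 =  22
 47 ⊕ 188 = 147
 32 ⊕  96 =  64
118 ⊕ 184 = 206
 50 ⊕  90 = 104
 46 ⊕ 197 = 235
 49 ⊕ 212 = 229
 46 ⊕  51 =  29
 51 ⊕  23 =  36
 32 ⊕ 169 = 137
116 ⊕ 178 = 198
104 ⊕ 173 = 197
101 ⊕ 104 =  13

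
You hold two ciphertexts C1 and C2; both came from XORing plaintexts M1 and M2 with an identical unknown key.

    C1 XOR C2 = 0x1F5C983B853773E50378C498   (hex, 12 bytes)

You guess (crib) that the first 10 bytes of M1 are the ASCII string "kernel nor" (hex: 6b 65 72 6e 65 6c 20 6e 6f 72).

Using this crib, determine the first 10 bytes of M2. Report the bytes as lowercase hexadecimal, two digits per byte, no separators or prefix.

7439ea55e05b538b6c0a

Since C1 ⊕ C2 = M1 ⊕ M2, XORing with the guessed M1 bytes yields the corresponding M2 bytes: M2 = (C1 ⊕ C2) ⊕ M1.
1f xor 6b = 74
5c xor 65 = 39
98 xor 72 = ea
3b xor 6e = 55
85 xor 65 = e0
37 xor 6c = 5b
73 xor 20 = 53
e5 xor 6e = 8b
03 xor 6f = 6c
78 xor 72 = 0a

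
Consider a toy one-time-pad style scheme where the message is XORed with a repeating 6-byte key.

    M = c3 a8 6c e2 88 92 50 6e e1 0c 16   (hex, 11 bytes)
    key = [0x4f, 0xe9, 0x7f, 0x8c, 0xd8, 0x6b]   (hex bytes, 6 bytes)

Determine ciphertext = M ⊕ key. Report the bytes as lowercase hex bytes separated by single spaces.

The 6-byte key repeats, so the effective keystream is 4f e9 7f 8c d8 6b 4f e9 7f 8c d8.
byte 0: c3 ⊕ 4f = 8c
byte 1: a8 ⊕ e9 = 41
byte 2: 6c ⊕ 7f = 13
byte 3: e2 ⊕ 8c = 6e
byte 4: 88 ⊕ d8 = 50
byte 5: 92 ⊕ 6b = f9
byte 6: 50 ⊕ 4f = 1f
byte 7: 6e ⊕ e9 = 87
byte 8: e1 ⊕ 7f = 9e
byte 9: 0c ⊕ 8c = 80
byte 10: 16 ⊕ d8 = ce

8c 41 13 6e 50 f9 1f 87 9e 80 ce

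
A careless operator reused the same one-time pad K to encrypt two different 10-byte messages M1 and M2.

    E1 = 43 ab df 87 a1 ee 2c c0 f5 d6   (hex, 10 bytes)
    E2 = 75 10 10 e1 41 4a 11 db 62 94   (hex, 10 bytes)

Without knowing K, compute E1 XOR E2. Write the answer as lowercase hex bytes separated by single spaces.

36 bb cf 66 e0 a4 3d 1b 97 42

E1 ⊕ E2 = (M1 ⊕ K) ⊕ (M2 ⊕ K) = M1 ⊕ M2 — the shared key cancels under XOR.
byte 0: 43 xor 75 = 36
byte 1: ab xor 10 = bb
byte 2: df xor 10 = cf
byte 3: 87 xor e1 = 66
byte 4: a1 xor 41 = e0
byte 5: ee xor 4a = a4
byte 6: 2c xor 11 = 3d
byte 7: c0 xor db = 1b
byte 8: f5 xor 62 = 97
byte 9: d6 xor 94 = 42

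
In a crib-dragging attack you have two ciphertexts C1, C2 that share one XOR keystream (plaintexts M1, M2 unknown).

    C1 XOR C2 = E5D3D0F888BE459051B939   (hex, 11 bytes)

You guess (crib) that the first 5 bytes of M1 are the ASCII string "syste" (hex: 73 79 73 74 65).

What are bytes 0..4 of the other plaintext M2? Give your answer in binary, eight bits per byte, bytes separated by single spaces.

Since C1 ⊕ C2 = M1 ⊕ M2, XORing with the guessed M1 bytes yields the corresponding M2 bytes: M2 = (C1 ⊕ C2) ⊕ M1.
229 xor 115 = 150
211 xor 121 = 170
208 xor 115 = 163
248 xor 116 = 140
136 xor 101 = 237

10010110 10101010 10100011 10001100 11101101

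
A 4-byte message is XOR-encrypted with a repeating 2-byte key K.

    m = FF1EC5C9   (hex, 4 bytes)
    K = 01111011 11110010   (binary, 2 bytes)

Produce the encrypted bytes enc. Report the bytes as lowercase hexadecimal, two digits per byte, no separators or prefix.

The 2-byte key repeats, so the effective keystream is 7b f2 7b f2.
byte 0: ff xor 7b = 84
byte 1: 1e xor f2 = ec
byte 2: c5 xor 7b = be
byte 3: c9 xor f2 = 3b

84ecbe3b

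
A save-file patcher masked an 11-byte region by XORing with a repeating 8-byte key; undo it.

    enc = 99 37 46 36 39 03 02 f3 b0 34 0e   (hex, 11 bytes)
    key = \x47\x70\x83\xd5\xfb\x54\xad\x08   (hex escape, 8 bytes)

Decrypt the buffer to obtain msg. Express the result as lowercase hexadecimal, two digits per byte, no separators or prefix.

de47c5e3c257affbf7448d

The 8-byte key repeats, so the effective keystream is 47 70 83 d5 fb 54 ad 08 47 70 83.
byte 0: 99 xor 47 = de
byte 1: 37 xor 70 = 47
byte 2: 46 xor 83 = c5
byte 3: 36 xor d5 = e3
byte 4: 39 xor fb = c2
byte 5: 03 xor 54 = 57
byte 6: 02 xor ad = af
byte 7: f3 xor 08 = fb
byte 8: b0 xor 47 = f7
byte 9: 34 xor 70 = 44
byte 10: 0e xor 83 = 8d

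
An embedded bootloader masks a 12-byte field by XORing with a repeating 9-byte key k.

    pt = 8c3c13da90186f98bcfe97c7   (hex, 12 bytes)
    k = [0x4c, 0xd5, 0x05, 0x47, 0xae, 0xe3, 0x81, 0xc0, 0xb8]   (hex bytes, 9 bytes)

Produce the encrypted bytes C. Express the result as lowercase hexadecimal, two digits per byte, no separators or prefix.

The 9-byte key repeats, so the effective keystream is 4c d5 05 47 ae e3 81 c0 b8 4c d5 05.
byte 0: 8c ^ 4c = c0
byte 1: 3c ^ d5 = e9
byte 2: 13 ^ 05 = 16
byte 3: da ^ 47 = 9d
byte 4: 90 ^ ae = 3e
byte 5: 18 ^ e3 = fb
byte 6: 6f ^ 81 = ee
byte 7: 98 ^ c0 = 58
byte 8: bc ^ b8 = 04
byte 9: fe ^ 4c = b2
byte 10: 97 ^ d5 = 42
byte 11: c7 ^ 05 = c2

c0e9169d3efbee5804b242c2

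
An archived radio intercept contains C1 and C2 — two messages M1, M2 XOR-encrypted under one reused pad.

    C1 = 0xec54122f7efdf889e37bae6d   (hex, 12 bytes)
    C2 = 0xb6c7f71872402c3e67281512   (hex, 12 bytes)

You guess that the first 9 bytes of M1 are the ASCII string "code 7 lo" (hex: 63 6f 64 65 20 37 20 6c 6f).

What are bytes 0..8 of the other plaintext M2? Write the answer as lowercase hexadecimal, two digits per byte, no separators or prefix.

39fc81522c8af4dbeb

First, C1 ⊕ C2 = (M1 ⊕ K) ⊕ (M2 ⊕ K) = M1 ⊕ M2, so the key drops out. Then M2 = (M1 ⊕ M2) ⊕ M1 over the first 9 bytes.
byte 0: (ec XOR b6) XOR 63 = 5a XOR 63 = 39
byte 1: (54 XOR c7) XOR 6f = 93 XOR 6f = fc
byte 2: (12 XOR f7) XOR 64 = e5 XOR 64 = 81
byte 3: (2f XOR 18) XOR 65 = 37 XOR 65 = 52
byte 4: (7e XOR 72) XOR 20 = 0c XOR 20 = 2c
byte 5: (fd XOR 40) XOR 37 = bd XOR 37 = 8a
byte 6: (f8 XOR 2c) XOR 20 = d4 XOR 20 = f4
byte 7: (89 XOR 3e) XOR 6c = b7 XOR 6c = db
byte 8: (e3 XOR 67) XOR 6f = 84 XOR 6f = eb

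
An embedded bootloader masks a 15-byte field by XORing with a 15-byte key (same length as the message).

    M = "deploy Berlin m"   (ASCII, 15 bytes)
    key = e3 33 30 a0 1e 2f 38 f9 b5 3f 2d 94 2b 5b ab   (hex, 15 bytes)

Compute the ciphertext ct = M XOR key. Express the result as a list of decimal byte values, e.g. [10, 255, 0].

[135, 86, 64, 204, 113, 86, 24, 187, 208, 77, 65, 253, 69, 123, 198]

XOR is its own inverse, so applying the key byte-wise gives the result directly.
byte 0: 64 xor e3 = 87
byte 1: 65 xor 33 = 56
byte 2: 70 xor 30 = 40
byte 3: 6c xor a0 = cc
byte 4: 6f xor 1e = 71
byte 5: 79 xor 2f = 56
byte 6: 20 xor 38 = 18
byte 7: 42 xor f9 = bb
byte 8: 65 xor b5 = d0
byte 9: 72 xor 3f = 4d
byte 10: 6c xor 2d = 41
byte 11: 69 xor 94 = fd
byte 12: 6e xor 2b = 45
byte 13: 20 xor 5b = 7b
byte 14: 6d xor ab = c6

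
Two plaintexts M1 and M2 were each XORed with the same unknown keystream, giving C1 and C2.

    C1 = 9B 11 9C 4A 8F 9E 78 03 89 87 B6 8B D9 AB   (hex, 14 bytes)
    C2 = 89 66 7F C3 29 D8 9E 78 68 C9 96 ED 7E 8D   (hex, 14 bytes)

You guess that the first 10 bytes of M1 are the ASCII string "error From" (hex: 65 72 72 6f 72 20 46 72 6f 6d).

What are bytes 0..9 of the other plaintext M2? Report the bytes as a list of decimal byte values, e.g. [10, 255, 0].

First, C1 ⊕ C2 = (M1 ⊕ K) ⊕ (M2 ⊕ K) = M1 ⊕ M2, so the key drops out. Then M2 = (M1 ⊕ M2) ⊕ M1 over the first 10 bytes.
byte 0: (9b XOR 89) XOR 65 = 12 XOR 65 = 77
byte 1: (11 XOR 66) XOR 72 = 77 XOR 72 = 05
byte 2: (9c XOR 7f) XOR 72 = e3 XOR 72 = 91
byte 3: (4a XOR c3) XOR 6f = 89 XOR 6f = e6
byte 4: (8f XOR 29) XOR 72 = a6 XOR 72 = d4
byte 5: (9e XOR d8) XOR 20 = 46 XOR 20 = 66
byte 6: (78 XOR 9e) XOR 46 = e6 XOR 46 = a0
byte 7: (03 XOR 78) XOR 72 = 7b XOR 72 = 09
byte 8: (89 XOR 68) XOR 6f = e1 XOR 6f = 8e
byte 9: (87 XOR c9) XOR 6d = 4e XOR 6d = 23

[119, 5, 145, 230, 212, 102, 160, 9, 142, 35]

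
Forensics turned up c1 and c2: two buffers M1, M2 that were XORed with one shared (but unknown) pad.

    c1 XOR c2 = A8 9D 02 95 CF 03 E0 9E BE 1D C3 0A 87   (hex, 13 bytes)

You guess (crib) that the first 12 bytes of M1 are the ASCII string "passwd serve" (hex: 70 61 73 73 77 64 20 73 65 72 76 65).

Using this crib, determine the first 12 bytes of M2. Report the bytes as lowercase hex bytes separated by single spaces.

d8 fc 71 e6 b8 67 c0 ed db 6f b5 6f

Since c1 ⊕ c2 = M1 ⊕ M2, XORing with the guessed M1 bytes yields the corresponding M2 bytes: M2 = (c1 ⊕ c2) ⊕ M1.
168 XOR 112 = 216
157 XOR  97 = 252
  2 XOR 115 = 113
149 XOR 115 = 230
207 XOR 119 = 184
  3 XOR 100 = 103
224 XOR  32 = 192
158 XOR 115 = 237
190 XOR 101 = 219
 29 XOR 114 = 111
195 XOR 118 = 181
 10 XOR 101 = 111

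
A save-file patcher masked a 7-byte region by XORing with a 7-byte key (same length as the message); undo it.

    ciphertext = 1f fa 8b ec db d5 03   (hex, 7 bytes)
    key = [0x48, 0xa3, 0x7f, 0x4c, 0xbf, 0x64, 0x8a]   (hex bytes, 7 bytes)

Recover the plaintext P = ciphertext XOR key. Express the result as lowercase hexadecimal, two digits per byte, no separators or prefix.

byte 0: 1f XOR 48 = 57
byte 1: fa XOR a3 = 59
byte 2: 8b XOR 7f = f4
byte 3: ec XOR 4c = a0
byte 4: db XOR bf = 64
byte 5: d5 XOR 64 = b1
byte 6: 03 XOR 8a = 89

5759f4a064b189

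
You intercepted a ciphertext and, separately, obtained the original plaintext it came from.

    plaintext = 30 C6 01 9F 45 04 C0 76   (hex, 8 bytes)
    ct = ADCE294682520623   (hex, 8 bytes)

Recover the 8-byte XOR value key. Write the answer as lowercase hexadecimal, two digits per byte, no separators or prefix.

Since ct = plaintext ⊕ key, XORing both sides with plaintext gives key = plaintext ⊕ ct.
byte 0:  48 xor 173 = 157
byte 1: 198 xor 206 =   8
byte 2:   1 xor  41 =  40
byte 3: 159 xor  70 = 217
byte 4:  69 xor 130 = 199
byte 5:   4 xor  82 =  86
byte 6: 192 xor   6 = 198
byte 7: 118 xor  35 =  85

9d0828d9c756c655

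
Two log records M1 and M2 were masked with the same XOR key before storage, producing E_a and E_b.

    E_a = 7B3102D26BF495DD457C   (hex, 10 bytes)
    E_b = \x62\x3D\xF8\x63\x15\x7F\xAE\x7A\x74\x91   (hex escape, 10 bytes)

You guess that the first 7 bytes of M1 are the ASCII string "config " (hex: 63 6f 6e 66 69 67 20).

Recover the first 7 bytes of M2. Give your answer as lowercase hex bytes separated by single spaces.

7a 63 94 d7 17 ec 1b

First, E_a ⊕ E_b = (M1 ⊕ K) ⊕ (M2 ⊕ K) = M1 ⊕ M2, so the key drops out. Then M2 = (M1 ⊕ M2) ⊕ M1 over the first 7 bytes.
byte 0: (7b ⊕ 62) ⊕ 63 = 19 ⊕ 63 = 7a
byte 1: (31 ⊕ 3d) ⊕ 6f = 0c ⊕ 6f = 63
byte 2: (02 ⊕ f8) ⊕ 6e = fa ⊕ 6e = 94
byte 3: (d2 ⊕ 63) ⊕ 66 = b1 ⊕ 66 = d7
byte 4: (6b ⊕ 15) ⊕ 69 = 7e ⊕ 69 = 17
byte 5: (f4 ⊕ 7f) ⊕ 67 = 8b ⊕ 67 = ec
byte 6: (95 ⊕ ae) ⊕ 20 = 3b ⊕ 20 = 1b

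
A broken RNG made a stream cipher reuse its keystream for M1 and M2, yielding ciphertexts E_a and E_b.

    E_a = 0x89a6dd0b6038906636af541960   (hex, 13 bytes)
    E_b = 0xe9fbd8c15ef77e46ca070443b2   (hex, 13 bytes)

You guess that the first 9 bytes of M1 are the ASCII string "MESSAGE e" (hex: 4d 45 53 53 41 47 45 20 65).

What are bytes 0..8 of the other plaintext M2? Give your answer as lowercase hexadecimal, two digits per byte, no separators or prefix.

First, E_a ⊕ E_b = (M1 ⊕ K) ⊕ (M2 ⊕ K) = M1 ⊕ M2, so the key drops out. Then M2 = (M1 ⊕ M2) ⊕ M1 over the first 9 bytes.
byte 0: (89 ^ e9) ^ 4d = 60 ^ 4d = 2d
byte 1: (a6 ^ fb) ^ 45 = 5d ^ 45 = 18
byte 2: (dd ^ d8) ^ 53 = 05 ^ 53 = 56
byte 3: (0b ^ c1) ^ 53 = ca ^ 53 = 99
byte 4: (60 ^ 5e) ^ 41 = 3e ^ 41 = 7f
byte 5: (38 ^ f7) ^ 47 = cf ^ 47 = 88
byte 6: (90 ^ 7e) ^ 45 = ee ^ 45 = ab
byte 7: (66 ^ 46) ^ 20 = 20 ^ 20 = 00
byte 8: (36 ^ ca) ^ 65 = fc ^ 65 = 99

2d1856997f88ab0099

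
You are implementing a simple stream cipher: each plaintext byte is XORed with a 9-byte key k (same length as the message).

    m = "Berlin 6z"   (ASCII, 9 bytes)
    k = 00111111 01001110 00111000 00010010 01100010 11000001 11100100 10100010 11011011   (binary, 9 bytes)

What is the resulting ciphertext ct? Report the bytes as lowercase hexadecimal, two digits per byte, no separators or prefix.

7d2b4a7e0bafc494a1

42 ⊕ 3f = 7d
65 ⊕ 4e = 2b
72 ⊕ 38 = 4a
6c ⊕ 12 = 7e
69 ⊕ 62 = 0b
6e ⊕ c1 = af
20 ⊕ e4 = c4
36 ⊕ a2 = 94
7a ⊕ db = a1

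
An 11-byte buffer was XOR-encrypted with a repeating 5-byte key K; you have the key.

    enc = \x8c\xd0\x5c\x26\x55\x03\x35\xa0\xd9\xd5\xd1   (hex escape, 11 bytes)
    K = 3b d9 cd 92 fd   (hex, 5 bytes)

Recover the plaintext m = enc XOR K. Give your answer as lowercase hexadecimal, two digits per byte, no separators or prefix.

The 5-byte key repeats, so the effective keystream is 3b d9 cd 92 fd 3b d9 cd 92 fd 3b.
byte 0: 8c xor 3b = b7
byte 1: d0 xor d9 = 09
byte 2: 5c xor cd = 91
byte 3: 26 xor 92 = b4
byte 4: 55 xor fd = a8
byte 5: 03 xor 3b = 38
byte 6: 35 xor d9 = ec
byte 7: a0 xor cd = 6d
byte 8: d9 xor 92 = 4b
byte 9: d5 xor fd = 28
byte 10: d1 xor 3b = ea

b70991b4a838ec6d4b28ea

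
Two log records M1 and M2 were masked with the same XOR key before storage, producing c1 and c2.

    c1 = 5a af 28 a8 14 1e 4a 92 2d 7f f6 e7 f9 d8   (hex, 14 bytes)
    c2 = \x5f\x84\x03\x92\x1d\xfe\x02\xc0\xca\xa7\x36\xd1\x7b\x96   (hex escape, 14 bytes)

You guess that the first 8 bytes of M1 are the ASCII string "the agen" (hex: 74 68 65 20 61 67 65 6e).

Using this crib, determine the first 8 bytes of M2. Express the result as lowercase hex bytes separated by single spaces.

71 43 4e 1a 68 87 2d 3c

First, c1 ⊕ c2 = (M1 ⊕ K) ⊕ (M2 ⊕ K) = M1 ⊕ M2, so the key drops out. Then M2 = (M1 ⊕ M2) ⊕ M1 over the first 8 bytes.
byte 0: (5a XOR 5f) XOR 74 = 05 XOR 74 = 71
byte 1: (af XOR 84) XOR 68 = 2b XOR 68 = 43
byte 2: (28 XOR 03) XOR 65 = 2b XOR 65 = 4e
byte 3: (a8 XOR 92) XOR 20 = 3a XOR 20 = 1a
byte 4: (14 XOR 1d) XOR 61 = 09 XOR 61 = 68
byte 5: (1e XOR fe) XOR 67 = e0 XOR 67 = 87
byte 6: (4a XOR 02) XOR 65 = 48 XOR 65 = 2d
byte 7: (92 XOR c0) XOR 6e = 52 XOR 6e = 3c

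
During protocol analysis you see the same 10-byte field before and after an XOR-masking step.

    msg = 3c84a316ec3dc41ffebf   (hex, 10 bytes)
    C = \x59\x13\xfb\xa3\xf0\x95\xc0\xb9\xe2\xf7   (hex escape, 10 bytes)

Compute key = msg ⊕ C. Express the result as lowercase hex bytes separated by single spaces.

Since C = msg ⊕ key, XORing both sides with msg gives key = msg ⊕ C.
00111100 ⊕ 01011001 = 01100101
10000100 ⊕ 00010011 = 10010111
10100011 ⊕ 11111011 = 01011000
00010110 ⊕ 10100011 = 10110101
11101100 ⊕ 11110000 = 00011100
00111101 ⊕ 10010101 = 10101000
11000100 ⊕ 11000000 = 00000100
00011111 ⊕ 10111001 = 10100110
11111110 ⊕ 11100010 = 00011100
10111111 ⊕ 11110111 = 01001000

65 97 58 b5 1c a8 04 a6 1c 48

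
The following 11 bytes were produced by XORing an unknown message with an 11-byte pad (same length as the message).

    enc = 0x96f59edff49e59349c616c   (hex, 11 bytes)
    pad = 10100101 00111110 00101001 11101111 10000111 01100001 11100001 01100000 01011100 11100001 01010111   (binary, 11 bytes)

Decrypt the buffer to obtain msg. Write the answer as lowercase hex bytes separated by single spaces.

33 cb b7 30 73 ff b8 54 c0 80 3b

96 xor a5 = 33
f5 xor 3e = cb
9e xor 29 = b7
df xor ef = 30
f4 xor 87 = 73
9e xor 61 = ff
59 xor e1 = b8
34 xor 60 = 54
9c xor 5c = c0
61 xor e1 = 80
6c xor 57 = 3b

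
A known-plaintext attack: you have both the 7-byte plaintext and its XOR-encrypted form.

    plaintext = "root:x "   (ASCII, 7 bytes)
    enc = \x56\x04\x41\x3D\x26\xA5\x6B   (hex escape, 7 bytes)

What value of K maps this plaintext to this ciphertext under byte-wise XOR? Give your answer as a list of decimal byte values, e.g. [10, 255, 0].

[36, 107, 46, 73, 28, 221, 75]

Since enc = plaintext ⊕ K, XORing both sides with plaintext gives K = plaintext ⊕ enc.
72 ^ 56 = 24
6f ^ 04 = 6b
6f ^ 41 = 2e
74 ^ 3d = 49
3a ^ 26 = 1c
78 ^ a5 = dd
20 ^ 6b = 4b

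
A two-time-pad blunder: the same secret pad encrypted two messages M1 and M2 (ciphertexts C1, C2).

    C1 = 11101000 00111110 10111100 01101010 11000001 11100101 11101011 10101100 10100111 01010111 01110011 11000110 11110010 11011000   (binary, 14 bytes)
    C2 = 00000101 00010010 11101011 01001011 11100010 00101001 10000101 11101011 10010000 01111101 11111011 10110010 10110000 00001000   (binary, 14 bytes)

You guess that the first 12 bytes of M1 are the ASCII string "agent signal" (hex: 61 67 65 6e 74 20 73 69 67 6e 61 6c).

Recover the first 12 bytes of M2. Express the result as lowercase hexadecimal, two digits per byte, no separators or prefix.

8c4b324f57ec1d2e5044e918

First, C1 ⊕ C2 = (M1 ⊕ K) ⊕ (M2 ⊕ K) = M1 ⊕ M2, so the key drops out. Then M2 = (M1 ⊕ M2) ⊕ M1 over the first 12 bytes.
byte 0: (e8 XOR 05) XOR 61 = ed XOR 61 = 8c
byte 1: (3e XOR 12) XOR 67 = 2c XOR 67 = 4b
byte 2: (bc XOR eb) XOR 65 = 57 XOR 65 = 32
byte 3: (6a XOR 4b) XOR 6e = 21 XOR 6e = 4f
byte 4: (c1 XOR e2) XOR 74 = 23 XOR 74 = 57
byte 5: (e5 XOR 29) XOR 20 = cc XOR 20 = ec
byte 6: (eb XOR 85) XOR 73 = 6e XOR 73 = 1d
byte 7: (ac XOR eb) XOR 69 = 47 XOR 69 = 2e
byte 8: (a7 XOR 90) XOR 67 = 37 XOR 67 = 50
byte 9: (57 XOR 7d) XOR 6e = 2a XOR 6e = 44
byte 10: (73 XOR fb) XOR 61 = 88 XOR 61 = e9
byte 11: (c6 XOR b2) XOR 6c = 74 XOR 6c = 18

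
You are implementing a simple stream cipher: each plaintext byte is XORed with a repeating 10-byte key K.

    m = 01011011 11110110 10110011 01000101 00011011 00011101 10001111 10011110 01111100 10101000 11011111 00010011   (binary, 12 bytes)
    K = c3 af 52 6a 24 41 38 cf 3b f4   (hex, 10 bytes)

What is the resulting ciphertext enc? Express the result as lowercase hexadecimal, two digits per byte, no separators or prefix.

The 10-byte key repeats, so the effective keystream is c3 af 52 6a 24 41 38 cf 3b f4 c3 af.
byte 0: 5b ^ c3 = 98
byte 1: f6 ^ af = 59
byte 2: b3 ^ 52 = e1
byte 3: 45 ^ 6a = 2f
byte 4: 1b ^ 24 = 3f
byte 5: 1d ^ 41 = 5c
byte 6: 8f ^ 38 = b7
byte 7: 9e ^ cf = 51
byte 8: 7c ^ 3b = 47
byte 9: a8 ^ f4 = 5c
byte 10: df ^ c3 = 1c
byte 11: 13 ^ af = bc

9859e12f3f5cb751475c1cbc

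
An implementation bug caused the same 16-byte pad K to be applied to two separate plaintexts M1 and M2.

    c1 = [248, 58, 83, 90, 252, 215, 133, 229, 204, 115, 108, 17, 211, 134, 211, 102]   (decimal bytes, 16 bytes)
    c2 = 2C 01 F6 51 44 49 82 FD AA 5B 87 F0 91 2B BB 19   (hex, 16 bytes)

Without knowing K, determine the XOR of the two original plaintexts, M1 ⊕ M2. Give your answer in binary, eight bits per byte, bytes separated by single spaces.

11010100 00111011 10100101 00001011 10111000 10011110 00000111 00011000 01100110 00101000 11101011 11100001 01000010 10101101 01101000 01111111

c1 ⊕ c2 = (M1 ⊕ K) ⊕ (M2 ⊕ K) = M1 ⊕ M2 — the shared key cancels under XOR.
byte 0: f8 XOR 2c = d4
byte 1: 3a XOR 01 = 3b
byte 2: 53 XOR f6 = a5
byte 3: 5a XOR 51 = 0b
byte 4: fc XOR 44 = b8
byte 5: d7 XOR 49 = 9e
byte 6: 85 XOR 82 = 07
byte 7: e5 XOR fd = 18
byte 8: cc XOR aa = 66
byte 9: 73 XOR 5b = 28
byte 10: 6c XOR 87 = eb
byte 11: 11 XOR f0 = e1
byte 12: d3 XOR 91 = 42
byte 13: 86 XOR 2b = ad
byte 14: d3 XOR bb = 68
byte 15: 66 XOR 19 = 7f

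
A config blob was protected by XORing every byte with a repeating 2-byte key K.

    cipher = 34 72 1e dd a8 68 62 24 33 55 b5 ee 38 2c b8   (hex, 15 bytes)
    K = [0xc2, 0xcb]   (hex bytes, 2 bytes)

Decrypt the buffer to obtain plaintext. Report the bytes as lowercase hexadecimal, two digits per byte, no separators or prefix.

The 2-byte key repeats, so the effective keystream is c2 cb c2 cb c2 cb c2 cb c2 cb c2 cb c2 cb c2.
byte 0:  52 xor 194 = 246
byte 1: 114 xor 203 = 185
byte 2:  30 xor 194 = 220
byte 3: 221 xor 203 =  22
byte 4: 168 xor 194 = 106
byte 5: 104 xor 203 = 163
byte 6:  98 xor 194 = 160
byte 7:  36 xor 203 = 239
byte 8:  51 xor 194 = 241
byte 9:  85 xor 203 = 158
byte 10: 181 xor 194 = 119
byte 11: 238 xor 203 =  37
byte 12:  56 xor 194 = 250
byte 13:  44 xor 203 = 231
byte 14: 184 xor 194 = 122

f6b9dc166aa3a0eff19e7725fae77a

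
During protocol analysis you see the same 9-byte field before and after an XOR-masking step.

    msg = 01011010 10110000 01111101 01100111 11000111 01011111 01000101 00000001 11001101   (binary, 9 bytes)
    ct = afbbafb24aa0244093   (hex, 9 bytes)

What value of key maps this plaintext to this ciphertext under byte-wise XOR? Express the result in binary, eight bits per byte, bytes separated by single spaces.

Since ct = msg ⊕ key, XORing both sides with msg gives key = msg ⊕ ct.
 90 ⊕ 175 = 245
176 ⊕ 187 =  11
125 ⊕ 175 = 210
103 ⊕ 178 = 213
199 ⊕  74 = 141
 95 ⊕ 160 = 255
 69 ⊕  36 =  97
  1 ⊕  64 =  65
205 ⊕ 147 =  94

11110101 00001011 11010010 11010101 10001101 11111111 01100001 01000001 01011110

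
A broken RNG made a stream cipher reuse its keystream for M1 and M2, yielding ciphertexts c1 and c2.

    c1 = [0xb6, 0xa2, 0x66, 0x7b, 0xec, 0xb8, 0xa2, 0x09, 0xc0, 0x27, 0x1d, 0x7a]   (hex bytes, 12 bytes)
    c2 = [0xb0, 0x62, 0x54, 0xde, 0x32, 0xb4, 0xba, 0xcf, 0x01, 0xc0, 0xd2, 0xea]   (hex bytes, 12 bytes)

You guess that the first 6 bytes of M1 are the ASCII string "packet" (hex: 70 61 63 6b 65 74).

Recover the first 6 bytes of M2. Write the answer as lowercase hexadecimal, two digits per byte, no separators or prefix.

First, c1 ⊕ c2 = (M1 ⊕ K) ⊕ (M2 ⊕ K) = M1 ⊕ M2, so the key drops out. Then M2 = (M1 ⊕ M2) ⊕ M1 over the first 6 bytes.
byte 0: (b6 ^ b0) ^ 70 = 06 ^ 70 = 76
byte 1: (a2 ^ 62) ^ 61 = c0 ^ 61 = a1
byte 2: (66 ^ 54) ^ 63 = 32 ^ 63 = 51
byte 3: (7b ^ de) ^ 6b = a5 ^ 6b = ce
byte 4: (ec ^ 32) ^ 65 = de ^ 65 = bb
byte 5: (b8 ^ b4) ^ 74 = 0c ^ 74 = 78

76a151cebb78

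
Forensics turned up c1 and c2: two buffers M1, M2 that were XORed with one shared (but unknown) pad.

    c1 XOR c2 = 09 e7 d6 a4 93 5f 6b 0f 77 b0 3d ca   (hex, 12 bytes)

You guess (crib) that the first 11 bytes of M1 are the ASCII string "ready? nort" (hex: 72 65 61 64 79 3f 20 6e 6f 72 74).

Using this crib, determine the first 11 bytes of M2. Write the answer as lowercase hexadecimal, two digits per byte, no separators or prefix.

7b82b7c0ea604b6118c249

Since c1 ⊕ c2 = M1 ⊕ M2, XORing with the guessed M1 bytes yields the corresponding M2 bytes: M2 = (c1 ⊕ c2) ⊕ M1.
09 ⊕ 72 = 7b
e7 ⊕ 65 = 82
d6 ⊕ 61 = b7
a4 ⊕ 64 = c0
93 ⊕ 79 = ea
5f ⊕ 3f = 60
6b ⊕ 20 = 4b
0f ⊕ 6e = 61
77 ⊕ 6f = 18
b0 ⊕ 72 = c2
3d ⊕ 74 = 49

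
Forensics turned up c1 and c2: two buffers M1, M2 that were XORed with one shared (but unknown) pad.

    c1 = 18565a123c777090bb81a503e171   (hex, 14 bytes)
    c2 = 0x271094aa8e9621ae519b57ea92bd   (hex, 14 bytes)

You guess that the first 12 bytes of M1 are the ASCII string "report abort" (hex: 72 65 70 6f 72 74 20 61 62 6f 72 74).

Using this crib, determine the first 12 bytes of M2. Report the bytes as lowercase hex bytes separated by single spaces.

First, c1 ⊕ c2 = (M1 ⊕ K) ⊕ (M2 ⊕ K) = M1 ⊕ M2, so the key drops out. Then M2 = (M1 ⊕ M2) ⊕ M1 over the first 12 bytes.
byte 0: (18 ⊕ 27) ⊕ 72 = 3f ⊕ 72 = 4d
byte 1: (56 ⊕ 10) ⊕ 65 = 46 ⊕ 65 = 23
byte 2: (5a ⊕ 94) ⊕ 70 = ce ⊕ 70 = be
byte 3: (12 ⊕ aa) ⊕ 6f = b8 ⊕ 6f = d7
byte 4: (3c ⊕ 8e) ⊕ 72 = b2 ⊕ 72 = c0
byte 5: (77 ⊕ 96) ⊕ 74 = e1 ⊕ 74 = 95
byte 6: (70 ⊕ 21) ⊕ 20 = 51 ⊕ 20 = 71
byte 7: (90 ⊕ ae) ⊕ 61 = 3e ⊕ 61 = 5f
byte 8: (bb ⊕ 51) ⊕ 62 = ea ⊕ 62 = 88
byte 9: (81 ⊕ 9b) ⊕ 6f = 1a ⊕ 6f = 75
byte 10: (a5 ⊕ 57) ⊕ 72 = f2 ⊕ 72 = 80
byte 11: (03 ⊕ ea) ⊕ 74 = e9 ⊕ 74 = 9d

4d 23 be d7 c0 95 71 5f 88 75 80 9d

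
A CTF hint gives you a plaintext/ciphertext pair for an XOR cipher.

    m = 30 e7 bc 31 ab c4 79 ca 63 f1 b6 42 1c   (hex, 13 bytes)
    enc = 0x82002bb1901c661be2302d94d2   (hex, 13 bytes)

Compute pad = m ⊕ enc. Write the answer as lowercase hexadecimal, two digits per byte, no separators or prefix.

b2e797803bd81fd181c19bd6ce

Since enc = m ⊕ pad, XORing both sides with m gives pad = m ⊕ enc.
byte 0: 00110000 xor 10000010 = 10110010
byte 1: 11100111 xor 00000000 = 11100111
byte 2: 10111100 xor 00101011 = 10010111
byte 3: 00110001 xor 10110001 = 10000000
byte 4: 10101011 xor 10010000 = 00111011
byte 5: 11000100 xor 00011100 = 11011000
byte 6: 01111001 xor 01100110 = 00011111
byte 7: 11001010 xor 00011011 = 11010001
byte 8: 01100011 xor 11100010 = 10000001
byte 9: 11110001 xor 00110000 = 11000001
byte 10: 10110110 xor 00101101 = 10011011
byte 11: 01000010 xor 10010100 = 11010110
byte 12: 00011100 xor 11010010 = 11001110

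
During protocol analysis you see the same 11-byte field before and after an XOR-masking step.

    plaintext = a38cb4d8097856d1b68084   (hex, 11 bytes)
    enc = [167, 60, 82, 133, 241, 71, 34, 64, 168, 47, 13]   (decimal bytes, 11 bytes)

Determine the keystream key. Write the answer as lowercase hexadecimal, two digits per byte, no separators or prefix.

04b0e65df83f74911eaf89

Since enc = plaintext ⊕ key, XORing both sides with plaintext gives key = plaintext ⊕ enc.
byte 0: 163 xor 167 =   4
byte 1: 140 xor  60 = 176
byte 2: 180 xor  82 = 230
byte 3: 216 xor 133 =  93
byte 4:   9 xor 241 = 248
byte 5: 120 xor  71 =  63
byte 6:  86 xor  34 = 116
byte 7: 209 xor  64 = 145
byte 8: 182 xor 168 =  30
byte 9: 128 xor  47 = 175
byte 10: 132 xor  13 = 137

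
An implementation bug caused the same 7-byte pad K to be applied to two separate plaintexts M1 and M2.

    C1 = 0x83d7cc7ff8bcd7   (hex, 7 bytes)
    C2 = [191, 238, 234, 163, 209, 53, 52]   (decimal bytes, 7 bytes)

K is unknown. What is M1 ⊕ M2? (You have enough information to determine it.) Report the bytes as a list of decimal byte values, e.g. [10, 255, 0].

C1 ⊕ C2 = (M1 ⊕ K) ⊕ (M2 ⊕ K) = M1 ⊕ M2 — the shared key cancels under XOR.
83 XOR bf = 3c
d7 XOR ee = 39
cc XOR ea = 26
7f XOR a3 = dc
f8 XOR d1 = 29
bc XOR 35 = 89
d7 XOR 34 = e3

[60, 57, 38, 220, 41, 137, 227]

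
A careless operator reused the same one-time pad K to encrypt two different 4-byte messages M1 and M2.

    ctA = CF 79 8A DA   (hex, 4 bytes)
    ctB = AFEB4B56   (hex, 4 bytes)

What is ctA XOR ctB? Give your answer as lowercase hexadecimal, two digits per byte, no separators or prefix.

6092c18c

ctA ⊕ ctB = (M1 ⊕ K) ⊕ (M2 ⊕ K) = M1 ⊕ M2 — the shared key cancels under XOR.
207 ^ 175 =  96
121 ^ 235 = 146
138 ^  75 = 193
218 ^  86 = 140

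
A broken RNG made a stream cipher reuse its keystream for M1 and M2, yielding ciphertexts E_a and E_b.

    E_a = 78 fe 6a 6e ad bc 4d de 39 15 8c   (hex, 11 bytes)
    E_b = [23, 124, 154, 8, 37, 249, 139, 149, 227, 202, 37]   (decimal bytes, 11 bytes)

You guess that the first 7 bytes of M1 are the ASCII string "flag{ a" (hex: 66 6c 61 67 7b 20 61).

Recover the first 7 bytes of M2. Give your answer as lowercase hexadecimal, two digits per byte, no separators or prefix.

09ee9101f365a7

First, E_a ⊕ E_b = (M1 ⊕ K) ⊕ (M2 ⊕ K) = M1 ⊕ M2, so the key drops out. Then M2 = (M1 ⊕ M2) ⊕ M1 over the first 7 bytes.
byte 0: (78 XOR 17) XOR 66 = 6f XOR 66 = 09
byte 1: (fe XOR 7c) XOR 6c = 82 XOR 6c = ee
byte 2: (6a XOR 9a) XOR 61 = f0 XOR 61 = 91
byte 3: (6e XOR 08) XOR 67 = 66 XOR 67 = 01
byte 4: (ad XOR 25) XOR 7b = 88 XOR 7b = f3
byte 5: (bc XOR f9) XOR 20 = 45 XOR 20 = 65
byte 6: (4d XOR 8b) XOR 61 = c6 XOR 61 = a7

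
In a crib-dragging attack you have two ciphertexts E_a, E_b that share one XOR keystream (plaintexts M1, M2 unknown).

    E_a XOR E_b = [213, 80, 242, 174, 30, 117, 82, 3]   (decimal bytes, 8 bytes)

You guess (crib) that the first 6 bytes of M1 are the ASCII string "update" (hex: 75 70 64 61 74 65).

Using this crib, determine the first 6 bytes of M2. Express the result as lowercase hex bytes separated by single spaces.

a0 20 96 cf 6a 10

Since E_a ⊕ E_b = M1 ⊕ M2, XORing with the guessed M1 bytes yields the corresponding M2 bytes: M2 = (E_a ⊕ E_b) ⊕ M1.
byte 0: d5 xor 75 = a0
byte 1: 50 xor 70 = 20
byte 2: f2 xor 64 = 96
byte 3: ae xor 61 = cf
byte 4: 1e xor 74 = 6a
byte 5: 75 xor 65 = 10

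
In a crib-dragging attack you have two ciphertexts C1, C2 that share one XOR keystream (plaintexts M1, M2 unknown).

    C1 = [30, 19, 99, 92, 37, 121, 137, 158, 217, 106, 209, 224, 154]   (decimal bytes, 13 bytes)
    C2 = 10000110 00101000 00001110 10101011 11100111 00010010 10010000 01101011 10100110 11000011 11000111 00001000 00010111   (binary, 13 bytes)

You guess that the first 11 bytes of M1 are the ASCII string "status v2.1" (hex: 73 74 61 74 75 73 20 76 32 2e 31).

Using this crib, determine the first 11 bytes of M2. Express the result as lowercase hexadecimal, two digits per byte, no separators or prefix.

eb4f0c83b71839834d8727

First, C1 ⊕ C2 = (M1 ⊕ K) ⊕ (M2 ⊕ K) = M1 ⊕ M2, so the key drops out. Then M2 = (M1 ⊕ M2) ⊕ M1 over the first 11 bytes.
byte 0: (1e xor 86) xor 73 = 98 xor 73 = eb
byte 1: (13 xor 28) xor 74 = 3b xor 74 = 4f
byte 2: (63 xor 0e) xor 61 = 6d xor 61 = 0c
byte 3: (5c xor ab) xor 74 = f7 xor 74 = 83
byte 4: (25 xor e7) xor 75 = c2 xor 75 = b7
byte 5: (79 xor 12) xor 73 = 6b xor 73 = 18
byte 6: (89 xor 90) xor 20 = 19 xor 20 = 39
byte 7: (9e xor 6b) xor 76 = f5 xor 76 = 83
byte 8: (d9 xor a6) xor 32 = 7f xor 32 = 4d
byte 9: (6a xor c3) xor 2e = a9 xor 2e = 87
byte 10: (d1 xor c7) xor 31 = 16 xor 31 = 27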